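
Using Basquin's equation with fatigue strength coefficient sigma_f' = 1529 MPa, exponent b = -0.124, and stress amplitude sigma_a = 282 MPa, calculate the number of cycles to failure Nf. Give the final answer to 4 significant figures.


sigma_a = sigma_f' * (2*Nf)^b
2*Nf = (sigma_a / sigma_f')^(1/b)
2*Nf = (282 / 1529)^(1/-0.124)
2*Nf = 832975
Nf = 416500 cycles


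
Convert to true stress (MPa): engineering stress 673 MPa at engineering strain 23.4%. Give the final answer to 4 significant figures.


sigma_true = sigma_eng * (1 + epsilon_eng)
sigma_true = 673 * (1 + 0.234)
sigma_true = 830.5 MPa


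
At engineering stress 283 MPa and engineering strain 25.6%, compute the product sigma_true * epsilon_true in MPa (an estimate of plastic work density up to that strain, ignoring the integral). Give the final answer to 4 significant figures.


sigma_true = sigma_eng * (1 + epsilon_eng)
sigma_true = 283 * (1 + 0.256) = 355.448 MPa
epsilon_true = ln(1 + epsilon_eng)
epsilon_true = ln(1 + 0.256) = 0.227932
sigma_true * epsilon_true = 355.448 * 0.227932 = 81.02 MPa


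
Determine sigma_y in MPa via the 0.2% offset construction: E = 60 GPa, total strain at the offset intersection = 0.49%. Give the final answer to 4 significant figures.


Offset strain = 0.002
Elastic strain at yield = total_strain - offset = 4.9e-03 - 0.002 = 2.9e-03
sigma_y = E * elastic_strain = 60000 * 2.9e-03
sigma_y = 174 MPa


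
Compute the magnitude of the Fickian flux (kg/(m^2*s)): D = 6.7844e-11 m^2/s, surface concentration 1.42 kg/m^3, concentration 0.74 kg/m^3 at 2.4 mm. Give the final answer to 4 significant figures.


J = -D * (dC/dx) = D * (C1 - C2) / dx
J = 6.7844e-11 * (1.42 - 0.74) / 2.4e-03
J = 1.922e-08 kg/(m^2*s)


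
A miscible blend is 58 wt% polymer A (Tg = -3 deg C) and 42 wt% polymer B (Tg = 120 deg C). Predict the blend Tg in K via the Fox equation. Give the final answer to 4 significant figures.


1/Tg = w1/Tg1 + w2/Tg2 (in Kelvin)
Tg1 = 270.15 K, Tg2 = 393.15 K
1/Tg = 0.58/270.15 + 0.42/393.15
Tg = 311 K


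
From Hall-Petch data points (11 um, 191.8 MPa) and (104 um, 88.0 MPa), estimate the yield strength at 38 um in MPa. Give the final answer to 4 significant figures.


sigma_y = sigma0 + k / sqrt(d)
1/sqrt(d1) = 1/sqrt(1.1e-05) = 301.511;  1/sqrt(d2) = 98.0581
k = (sigma1 - sigma2) / (1/sqrt(d1) - 1/sqrt(d2)) = (191.8 - 88.0) / (301.511 - 98.0581) = 0.510191 MPa*m^0.5
sigma0 = sigma1 - k/sqrt(d1) = 191.8 - 0.510191*301.511 = 37.9717 MPa
sigma_y(d3) = 37.9717 + 0.510191 / sqrt(3.8e-05) = 120.7 MPa


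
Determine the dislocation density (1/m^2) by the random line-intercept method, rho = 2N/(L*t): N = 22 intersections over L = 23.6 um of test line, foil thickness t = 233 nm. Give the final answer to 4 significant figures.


rho = 2N / (L * t)
L = 23.6 um = 2.36e-05 m, t = 233 nm = 2.33e-07 m
rho = 2 * 22 / (2.36e-05 * 2.33e-07)
rho = 8.002e+12 1/m^2


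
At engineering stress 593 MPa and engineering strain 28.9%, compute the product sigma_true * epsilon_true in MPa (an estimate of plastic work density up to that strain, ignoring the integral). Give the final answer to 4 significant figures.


sigma_true = sigma_eng * (1 + epsilon_eng)
sigma_true = 593 * (1 + 0.289) = 764.377 MPa
epsilon_true = ln(1 + epsilon_eng)
epsilon_true = ln(1 + 0.289) = 0.253867
sigma_true * epsilon_true = 764.377 * 0.253867 = 194 MPa


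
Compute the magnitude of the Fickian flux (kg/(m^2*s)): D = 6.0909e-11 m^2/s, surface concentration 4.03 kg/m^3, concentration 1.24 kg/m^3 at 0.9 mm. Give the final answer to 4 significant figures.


J = -D * (dC/dx) = D * (C1 - C2) / dx
J = 6.0909e-11 * (4.03 - 1.24) / 9e-04
J = 1.888e-07 kg/(m^2*s)


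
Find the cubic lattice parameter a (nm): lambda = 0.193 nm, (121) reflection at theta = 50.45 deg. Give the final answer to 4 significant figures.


d = lambda / (2*sin(theta))
d = 0.193 / (2*sin(50.45 deg))
d = 0.125151 nm
a = d * sqrt(h^2+k^2+l^2) = 0.125151 * sqrt(6)
a = 0.3066 nm


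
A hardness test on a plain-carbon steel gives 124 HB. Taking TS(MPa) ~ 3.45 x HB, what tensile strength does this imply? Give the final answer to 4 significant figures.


TS (MPa) = 3.45 * HB
TS = 3.45 * 124
TS = 427.8 MPa


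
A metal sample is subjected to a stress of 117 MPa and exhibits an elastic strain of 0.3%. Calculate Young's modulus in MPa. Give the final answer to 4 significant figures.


E = sigma / epsilon
epsilon = 0.3% = 3e-03
E = 117 / 3e-03
E = 39000 MPa


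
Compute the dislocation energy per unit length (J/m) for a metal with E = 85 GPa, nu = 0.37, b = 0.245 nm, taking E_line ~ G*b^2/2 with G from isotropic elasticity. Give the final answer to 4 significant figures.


Step 1: G = E / (2*(1+nu))
G = 85 / (2*(1+0.37)) = 31.0219 GPa = 3.10219e+10 Pa
Step 2: E_line = G*b^2/2
b = 0.245 nm = 2.45e-10 m
E_line = 0.5 * 3.10219e+10 * (2.45e-10)^2 = 9.31e-10 J/m


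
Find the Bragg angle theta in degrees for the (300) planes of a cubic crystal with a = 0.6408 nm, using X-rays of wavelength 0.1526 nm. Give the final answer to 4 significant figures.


d = a / sqrt(h^2+k^2+l^2)
d = 0.6408 / sqrt(9) = 0.2136 nm
lambda = 2*d*sin(theta)  =>  sin(theta) = lambda / (2*d)
sin(theta) = 0.1526 / (2 * 0.2136) = 0.35721
theta = 20.93 deg


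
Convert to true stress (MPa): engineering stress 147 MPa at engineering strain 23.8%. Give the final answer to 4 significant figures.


sigma_true = sigma_eng * (1 + epsilon_eng)
sigma_true = 147 * (1 + 0.238)
sigma_true = 182 MPa


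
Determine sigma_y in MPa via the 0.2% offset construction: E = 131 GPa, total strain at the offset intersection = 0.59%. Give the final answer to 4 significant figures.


Offset strain = 0.002
Elastic strain at yield = total_strain - offset = 5.9e-03 - 0.002 = 3.9e-03
sigma_y = E * elastic_strain = 131000 * 3.9e-03
sigma_y = 510.9 MPa


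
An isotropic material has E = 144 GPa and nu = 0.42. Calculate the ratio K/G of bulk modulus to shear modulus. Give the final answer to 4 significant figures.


G = E / (2*(1+nu))
G = 144 / (2*(1+0.42)) = 50.7042 GPa
K = E / (3*(1-2*nu))
K = 144 / (3*(1-2*0.42)) = 300 GPa
K/G = 300 / 50.7042 = 5.917


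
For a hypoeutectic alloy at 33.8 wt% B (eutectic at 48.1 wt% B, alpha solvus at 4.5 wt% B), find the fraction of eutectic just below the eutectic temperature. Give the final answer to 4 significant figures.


f_primary = (C_e - C0) / (C_e - C_alpha_max)
f_primary = (48.1 - 33.8) / (48.1 - 4.5)
f_primary = 0.327982
f_eutectic = 1 - 0.327982 = 0.672


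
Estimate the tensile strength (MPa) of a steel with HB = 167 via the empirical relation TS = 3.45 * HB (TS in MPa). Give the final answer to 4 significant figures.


TS (MPa) = 3.45 * HB
TS = 3.45 * 167
TS = 576.2 MPa


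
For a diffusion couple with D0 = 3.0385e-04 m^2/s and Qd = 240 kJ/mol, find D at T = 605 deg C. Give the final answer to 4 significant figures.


D = D0 * exp(-Qd / (R*T))
T = 878.15 K
D = 3.0385e-04 * exp(-240e3 / (8.314 * 878.15))
D = 1.608e-18 m^2/s


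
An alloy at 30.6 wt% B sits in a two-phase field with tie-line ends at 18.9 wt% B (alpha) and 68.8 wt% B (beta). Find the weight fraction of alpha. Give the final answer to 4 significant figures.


f_alpha = (C_beta - C0) / (C_beta - C_alpha)
f_alpha = (68.8 - 30.6) / (68.8 - 18.9)
f_alpha = 0.7655


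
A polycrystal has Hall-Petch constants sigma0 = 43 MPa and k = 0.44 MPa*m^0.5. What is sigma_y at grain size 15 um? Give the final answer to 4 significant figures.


sigma_y = sigma0 + k / sqrt(d)
d = 15 um = 1.5e-05 m
sigma_y = 43 + 0.44 / sqrt(1.5e-05)
sigma_y = 156.6 MPa


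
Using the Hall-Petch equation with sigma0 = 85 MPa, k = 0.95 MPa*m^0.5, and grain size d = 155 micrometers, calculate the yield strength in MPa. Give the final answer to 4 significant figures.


sigma_y = sigma0 + k / sqrt(d)
d = 155 um = 1.55e-04 m
sigma_y = 85 + 0.95 / sqrt(1.55e-04)
sigma_y = 161.3 MPa


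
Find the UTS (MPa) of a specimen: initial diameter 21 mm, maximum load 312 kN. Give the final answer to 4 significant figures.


A0 = pi*(d/2)^2 = pi*(21/2)^2 = 346.361 mm^2
UTS = F_max / A0 = 312*1000 / 346.361
UTS = 900.8 MPa


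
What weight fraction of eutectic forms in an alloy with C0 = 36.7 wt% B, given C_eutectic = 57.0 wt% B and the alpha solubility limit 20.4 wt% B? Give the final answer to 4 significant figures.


f_primary = (C_e - C0) / (C_e - C_alpha_max)
f_primary = (57.0 - 36.7) / (57.0 - 20.4)
f_primary = 0.554645
f_eutectic = 1 - 0.554645 = 0.4454


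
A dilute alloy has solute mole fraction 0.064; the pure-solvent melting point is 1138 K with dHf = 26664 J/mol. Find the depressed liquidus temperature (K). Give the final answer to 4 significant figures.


dT = R*Tm^2*x / dHf
dT = 8.314 * 1138^2 * 0.064 / 26664
dT = 25.8434 K
T_new = 1138 - 25.8434 = 1112 K


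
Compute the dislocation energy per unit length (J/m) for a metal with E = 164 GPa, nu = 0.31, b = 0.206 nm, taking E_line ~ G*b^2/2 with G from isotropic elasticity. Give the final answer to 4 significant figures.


Step 1: G = E / (2*(1+nu))
G = 164 / (2*(1+0.31)) = 62.5954 GPa = 6.25954e+10 Pa
Step 2: E_line = G*b^2/2
b = 0.206 nm = 2.06e-10 m
E_line = 0.5 * 6.25954e+10 * (2.06e-10)^2 = 1.328e-09 J/m


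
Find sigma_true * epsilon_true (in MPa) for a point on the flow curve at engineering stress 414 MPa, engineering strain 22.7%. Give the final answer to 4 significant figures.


sigma_true = sigma_eng * (1 + epsilon_eng)
sigma_true = 414 * (1 + 0.227) = 507.978 MPa
epsilon_true = ln(1 + epsilon_eng)
epsilon_true = ln(1 + 0.227) = 0.204572
sigma_true * epsilon_true = 507.978 * 0.204572 = 103.9 MPa


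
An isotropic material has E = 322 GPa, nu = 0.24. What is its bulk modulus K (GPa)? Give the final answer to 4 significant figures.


K = E / (3*(1-2*nu))
K = 322 / (3*(1-2*0.24))
K = 206.4 GPa


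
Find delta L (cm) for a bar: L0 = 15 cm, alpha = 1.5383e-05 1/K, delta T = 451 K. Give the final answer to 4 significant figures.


dL = L0 * alpha * dT
dL = 15 * 1.5383e-05 * 451
dL = 0.1041 cm


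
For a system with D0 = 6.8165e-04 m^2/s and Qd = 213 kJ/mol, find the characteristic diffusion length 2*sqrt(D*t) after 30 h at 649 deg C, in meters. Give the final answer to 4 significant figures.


Step 1: D = D0 * exp(-Qd/(R*T))
T = 922.15 K
D = 6.8165e-04 * exp(-213e3 / (8.314 * 922.15)) = 5.85959e-16 m^2/s
Step 2: L = 2*sqrt(D*t)
t = 30 h = 108000 s
L = 2*sqrt(5.85959e-16 * 108000) = 1.591e-05 m


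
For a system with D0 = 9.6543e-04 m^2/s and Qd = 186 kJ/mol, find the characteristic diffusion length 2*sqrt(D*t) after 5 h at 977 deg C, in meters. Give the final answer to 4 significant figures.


Step 1: D = D0 * exp(-Qd/(R*T))
T = 1250.15 K
D = 9.6543e-04 * exp(-186e3 / (8.314 * 1250.15)) = 1.63252e-11 m^2/s
Step 2: L = 2*sqrt(D*t)
t = 5 h = 18000 s
L = 2*sqrt(1.63252e-11 * 18000) = 1.084e-03 m


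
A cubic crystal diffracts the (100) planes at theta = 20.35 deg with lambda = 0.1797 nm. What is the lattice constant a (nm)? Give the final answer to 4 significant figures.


d = lambda / (2*sin(theta))
d = 0.1797 / (2*sin(20.35 deg))
d = 0.258372 nm
a = d * sqrt(h^2+k^2+l^2) = 0.258372 * sqrt(1)
a = 0.2584 nm


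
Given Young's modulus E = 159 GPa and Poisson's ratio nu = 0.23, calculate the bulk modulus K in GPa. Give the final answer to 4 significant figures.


K = E / (3*(1-2*nu))
K = 159 / (3*(1-2*0.23))
K = 98.15 GPa


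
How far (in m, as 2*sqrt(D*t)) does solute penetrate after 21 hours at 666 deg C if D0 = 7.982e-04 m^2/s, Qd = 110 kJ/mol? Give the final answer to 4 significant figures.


Step 1: D = D0 * exp(-Qd/(R*T))
T = 939.15 K
D = 7.982e-04 * exp(-110e3 / (8.314 * 939.15)) = 6.07847e-10 m^2/s
Step 2: L = 2*sqrt(D*t)
t = 21 h = 75600 s
L = 2*sqrt(6.07847e-10 * 75600) = 0.01356 m


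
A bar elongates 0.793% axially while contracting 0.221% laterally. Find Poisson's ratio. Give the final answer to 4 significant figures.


nu = -epsilon_lat / epsilon_axial
Lateral strain is contraction (negative), so using magnitudes:
nu = 0.221 / 0.793
nu = 0.2787


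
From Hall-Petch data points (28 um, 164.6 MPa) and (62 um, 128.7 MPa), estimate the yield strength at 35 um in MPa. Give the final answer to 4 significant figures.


sigma_y = sigma0 + k / sqrt(d)
1/sqrt(d1) = 1/sqrt(2.8e-05) = 188.982;  1/sqrt(d2) = 127
k = (sigma1 - sigma2) / (1/sqrt(d1) - 1/sqrt(d2)) = (164.6 - 128.7) / (188.982 - 127) = 0.579199 MPa*m^0.5
sigma0 = sigma1 - k/sqrt(d1) = 164.6 - 0.579199*188.982 = 55.1416 MPa
sigma_y(d3) = 55.1416 + 0.579199 / sqrt(3.5e-05) = 153 MPa


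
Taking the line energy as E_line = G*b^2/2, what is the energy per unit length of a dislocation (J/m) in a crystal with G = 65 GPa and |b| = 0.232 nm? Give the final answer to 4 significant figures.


E = G*b^2/2
b = 0.232 nm = 2.32e-10 m
G = 65 GPa = 6.5e+10 Pa
E = 0.5 * 6.5e+10 * (2.32e-10)^2
E = 1.749e-09 J/m


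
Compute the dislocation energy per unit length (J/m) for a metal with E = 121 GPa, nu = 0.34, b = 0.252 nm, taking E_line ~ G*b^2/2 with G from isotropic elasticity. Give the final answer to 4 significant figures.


Step 1: G = E / (2*(1+nu))
G = 121 / (2*(1+0.34)) = 45.1493 GPa = 4.51493e+10 Pa
Step 2: E_line = G*b^2/2
b = 0.252 nm = 2.52e-10 m
E_line = 0.5 * 4.51493e+10 * (2.52e-10)^2 = 1.434e-09 J/m


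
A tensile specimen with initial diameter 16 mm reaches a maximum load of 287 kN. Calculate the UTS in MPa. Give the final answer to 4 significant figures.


A0 = pi*(d/2)^2 = pi*(16/2)^2 = 201.062 mm^2
UTS = F_max / A0 = 287*1000 / 201.062
UTS = 1427 MPa


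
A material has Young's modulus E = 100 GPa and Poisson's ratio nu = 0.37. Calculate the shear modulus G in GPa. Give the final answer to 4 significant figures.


G = E / (2*(1+nu))
G = 100 / (2*(1+0.37))
G = 36.5 GPa


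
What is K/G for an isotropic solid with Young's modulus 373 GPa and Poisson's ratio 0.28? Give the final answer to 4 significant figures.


G = E / (2*(1+nu))
G = 373 / (2*(1+0.28)) = 145.703 GPa
K = E / (3*(1-2*nu))
K = 373 / (3*(1-2*0.28)) = 282.576 GPa
K/G = 282.576 / 145.703 = 1.939


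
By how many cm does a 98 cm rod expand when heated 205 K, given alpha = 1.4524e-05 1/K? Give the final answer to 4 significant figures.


dL = L0 * alpha * dT
dL = 98 * 1.4524e-05 * 205
dL = 0.2918 cm


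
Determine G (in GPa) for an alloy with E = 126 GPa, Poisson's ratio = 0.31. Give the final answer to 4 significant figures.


G = E / (2*(1+nu))
G = 126 / (2*(1+0.31))
G = 48.09 GPa


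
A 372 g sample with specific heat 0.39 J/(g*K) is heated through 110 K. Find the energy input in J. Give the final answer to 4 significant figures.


Q = m * cp * dT
Q = 372 * 0.39 * 110
Q = 15960 J


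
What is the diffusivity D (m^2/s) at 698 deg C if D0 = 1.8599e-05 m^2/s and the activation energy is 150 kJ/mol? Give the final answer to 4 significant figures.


D = D0 * exp(-Qd / (R*T))
T = 971.15 K
D = 1.8599e-05 * exp(-150e3 / (8.314 * 971.15))
D = 1.589e-13 m^2/s


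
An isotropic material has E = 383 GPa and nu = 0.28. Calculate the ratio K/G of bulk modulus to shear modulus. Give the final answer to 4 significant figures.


G = E / (2*(1+nu))
G = 383 / (2*(1+0.28)) = 149.609 GPa
K = E / (3*(1-2*nu))
K = 383 / (3*(1-2*0.28)) = 290.152 GPa
K/G = 290.152 / 149.609 = 1.939


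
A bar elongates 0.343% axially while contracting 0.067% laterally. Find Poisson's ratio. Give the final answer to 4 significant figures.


nu = -epsilon_lat / epsilon_axial
Lateral strain is contraction (negative), so using magnitudes:
nu = 0.067 / 0.343
nu = 0.1953


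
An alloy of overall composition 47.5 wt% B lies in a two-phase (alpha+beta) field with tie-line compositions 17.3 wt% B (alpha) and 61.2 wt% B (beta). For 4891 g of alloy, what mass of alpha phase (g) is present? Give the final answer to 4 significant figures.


f_alpha = (C_beta - C0) / (C_beta - C_alpha)
f_alpha = (61.2 - 47.5) / (61.2 - 17.3) = 0.312073
m_alpha = f_alpha * m_total = 0.312073 * 4891 = 1526 g


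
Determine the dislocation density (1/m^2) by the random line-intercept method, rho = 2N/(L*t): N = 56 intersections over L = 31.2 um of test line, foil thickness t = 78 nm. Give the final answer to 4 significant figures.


rho = 2N / (L * t)
L = 31.2 um = 3.12e-05 m, t = 78 nm = 7.8e-08 m
rho = 2 * 56 / (3.12e-05 * 7.8e-08)
rho = 4.602e+13 1/m^2


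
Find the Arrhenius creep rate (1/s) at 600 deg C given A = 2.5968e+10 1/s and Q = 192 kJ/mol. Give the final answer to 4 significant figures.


rate = A * exp(-Q / (R*T))
T = 600 + 273.15 = 873.15 K
rate = 2.5968e+10 * exp(-192e3 / (8.314 * 873.15))
rate = 0.08472 1/s


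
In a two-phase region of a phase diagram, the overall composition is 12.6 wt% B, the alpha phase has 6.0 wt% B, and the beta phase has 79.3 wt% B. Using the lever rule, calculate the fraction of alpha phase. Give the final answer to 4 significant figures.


f_alpha = (C_beta - C0) / (C_beta - C_alpha)
f_alpha = (79.3 - 12.6) / (79.3 - 6.0)
f_alpha = 0.91


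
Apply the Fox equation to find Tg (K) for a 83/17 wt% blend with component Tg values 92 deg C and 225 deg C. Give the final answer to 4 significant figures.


1/Tg = w1/Tg1 + w2/Tg2 (in Kelvin)
Tg1 = 365.15 K, Tg2 = 498.15 K
1/Tg = 0.83/365.15 + 0.17/498.15
Tg = 382.5 K


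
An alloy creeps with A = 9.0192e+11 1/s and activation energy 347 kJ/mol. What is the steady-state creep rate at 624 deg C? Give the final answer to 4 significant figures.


rate = A * exp(-Q / (R*T))
T = 624 + 273.15 = 897.15 K
rate = 9.0192e+11 * exp(-347e3 / (8.314 * 897.15))
rate = 5.638e-09 1/s


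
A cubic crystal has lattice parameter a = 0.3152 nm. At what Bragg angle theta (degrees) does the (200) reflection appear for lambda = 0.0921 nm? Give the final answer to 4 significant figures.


d = a / sqrt(h^2+k^2+l^2)
d = 0.3152 / sqrt(4) = 0.1576 nm
lambda = 2*d*sin(theta)  =>  sin(theta) = lambda / (2*d)
sin(theta) = 0.0921 / (2 * 0.1576) = 0.292195
theta = 16.99 deg


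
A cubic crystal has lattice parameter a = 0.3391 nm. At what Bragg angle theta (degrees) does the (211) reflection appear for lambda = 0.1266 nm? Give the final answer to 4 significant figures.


d = a / sqrt(h^2+k^2+l^2)
d = 0.3391 / sqrt(6) = 0.138437 nm
lambda = 2*d*sin(theta)  =>  sin(theta) = lambda / (2*d)
sin(theta) = 0.1266 / (2 * 0.138437) = 0.457248
theta = 27.21 deg


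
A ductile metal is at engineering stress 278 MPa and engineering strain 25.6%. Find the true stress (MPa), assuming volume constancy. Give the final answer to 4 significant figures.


sigma_true = sigma_eng * (1 + epsilon_eng)
sigma_true = 278 * (1 + 0.256)
sigma_true = 349.2 MPa


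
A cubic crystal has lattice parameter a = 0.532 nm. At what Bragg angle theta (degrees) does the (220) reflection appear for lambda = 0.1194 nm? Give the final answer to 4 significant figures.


d = a / sqrt(h^2+k^2+l^2)
d = 0.532 / sqrt(8) = 0.18809 nm
lambda = 2*d*sin(theta)  =>  sin(theta) = lambda / (2*d)
sin(theta) = 0.1194 / (2 * 0.18809) = 0.317401
theta = 18.51 deg


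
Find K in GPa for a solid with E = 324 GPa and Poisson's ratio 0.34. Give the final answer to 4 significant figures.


K = E / (3*(1-2*nu))
K = 324 / (3*(1-2*0.34))
K = 337.5 GPa


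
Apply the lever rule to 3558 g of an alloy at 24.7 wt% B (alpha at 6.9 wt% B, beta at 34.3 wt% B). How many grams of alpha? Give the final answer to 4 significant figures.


f_alpha = (C_beta - C0) / (C_beta - C_alpha)
f_alpha = (34.3 - 24.7) / (34.3 - 6.9) = 0.350365
m_alpha = f_alpha * m_total = 0.350365 * 3558 = 1247 g


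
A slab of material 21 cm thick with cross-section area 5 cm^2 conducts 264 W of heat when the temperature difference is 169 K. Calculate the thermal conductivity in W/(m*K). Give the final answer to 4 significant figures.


k = Q*L / (A*dT)
L = 0.21 m, A = 5e-04 m^2
k = 264 * 0.21 / (5e-04 * 169)
k = 656.1 W/(m*K)


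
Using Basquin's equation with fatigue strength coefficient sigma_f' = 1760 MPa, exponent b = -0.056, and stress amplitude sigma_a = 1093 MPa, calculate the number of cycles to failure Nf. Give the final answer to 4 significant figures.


sigma_a = sigma_f' * (2*Nf)^b
2*Nf = (sigma_a / sigma_f')^(1/b)
2*Nf = (1093 / 1760)^(1/-0.056)
2*Nf = 4948.9
Nf = 2474 cycles


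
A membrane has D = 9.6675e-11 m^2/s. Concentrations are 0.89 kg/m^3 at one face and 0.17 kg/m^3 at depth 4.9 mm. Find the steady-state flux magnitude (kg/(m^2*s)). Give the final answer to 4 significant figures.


J = -D * (dC/dx) = D * (C1 - C2) / dx
J = 9.6675e-11 * (0.89 - 0.17) / 4.9e-03
J = 1.421e-08 kg/(m^2*s)


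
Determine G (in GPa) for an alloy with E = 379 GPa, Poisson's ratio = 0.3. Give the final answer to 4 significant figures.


G = E / (2*(1+nu))
G = 379 / (2*(1+0.3))
G = 145.8 GPa


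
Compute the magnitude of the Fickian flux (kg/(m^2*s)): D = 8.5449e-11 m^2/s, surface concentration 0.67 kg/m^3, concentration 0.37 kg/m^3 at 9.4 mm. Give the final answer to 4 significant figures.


J = -D * (dC/dx) = D * (C1 - C2) / dx
J = 8.5449e-11 * (0.67 - 0.37) / 9.4e-03
J = 2.727e-09 kg/(m^2*s)


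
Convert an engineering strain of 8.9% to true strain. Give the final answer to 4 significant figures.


epsilon_true = ln(1 + epsilon_eng)
epsilon_true = ln(1 + 0.089)
epsilon_true = 0.08526


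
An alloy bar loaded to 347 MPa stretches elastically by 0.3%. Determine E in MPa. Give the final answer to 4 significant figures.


E = sigma / epsilon
epsilon = 0.3% = 3e-03
E = 347 / 3e-03
E = 115700 MPa


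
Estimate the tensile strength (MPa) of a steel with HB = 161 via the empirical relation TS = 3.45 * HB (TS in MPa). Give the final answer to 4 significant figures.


TS (MPa) = 3.45 * HB
TS = 3.45 * 161
TS = 555.5 MPa


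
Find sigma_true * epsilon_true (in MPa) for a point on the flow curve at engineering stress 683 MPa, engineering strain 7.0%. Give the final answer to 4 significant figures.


sigma_true = sigma_eng * (1 + epsilon_eng)
sigma_true = 683 * (1 + 0.07) = 730.81 MPa
epsilon_true = ln(1 + epsilon_eng)
epsilon_true = ln(1 + 0.07) = 0.0676586
sigma_true * epsilon_true = 730.81 * 0.0676586 = 49.45 MPa


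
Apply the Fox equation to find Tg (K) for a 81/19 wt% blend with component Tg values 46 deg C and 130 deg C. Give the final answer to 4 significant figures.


1/Tg = w1/Tg1 + w2/Tg2 (in Kelvin)
Tg1 = 319.15 K, Tg2 = 403.15 K
1/Tg = 0.81/319.15 + 0.19/403.15
Tg = 332.3 K


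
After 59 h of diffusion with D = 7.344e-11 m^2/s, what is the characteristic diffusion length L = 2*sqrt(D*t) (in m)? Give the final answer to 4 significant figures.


t = 59 hr = 212400 s
Diffusion length = 2*sqrt(D*t)
= 2*sqrt(7.344e-11 * 212400)
= 7.899e-03 m


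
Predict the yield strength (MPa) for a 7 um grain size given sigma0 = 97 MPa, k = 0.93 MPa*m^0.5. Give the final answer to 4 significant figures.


sigma_y = sigma0 + k / sqrt(d)
d = 7 um = 7e-06 m
sigma_y = 97 + 0.93 / sqrt(7e-06)
sigma_y = 448.5 MPa


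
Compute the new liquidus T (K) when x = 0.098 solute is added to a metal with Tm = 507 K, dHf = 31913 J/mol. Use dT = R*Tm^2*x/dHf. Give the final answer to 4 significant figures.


dT = R*Tm^2*x / dHf
dT = 8.314 * 507^2 * 0.098 / 31913
dT = 6.56273 K
T_new = 507 - 6.56273 = 500.4 K


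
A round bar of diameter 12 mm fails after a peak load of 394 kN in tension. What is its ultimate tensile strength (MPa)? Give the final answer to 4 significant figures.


A0 = pi*(d/2)^2 = pi*(12/2)^2 = 113.097 mm^2
UTS = F_max / A0 = 394*1000 / 113.097
UTS = 3484 MPa


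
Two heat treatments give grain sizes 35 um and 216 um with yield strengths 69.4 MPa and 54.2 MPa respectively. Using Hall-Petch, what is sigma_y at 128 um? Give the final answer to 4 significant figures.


sigma_y = sigma0 + k / sqrt(d)
1/sqrt(d1) = 1/sqrt(3.5e-05) = 169.031;  1/sqrt(d2) = 68.0414
k = (sigma1 - sigma2) / (1/sqrt(d1) - 1/sqrt(d2)) = (69.4 - 54.2) / (169.031 - 68.0414) = 0.150511 MPa*m^0.5
sigma0 = sigma1 - k/sqrt(d1) = 69.4 - 0.150511*169.031 = 43.959 MPa
sigma_y(d3) = 43.959 + 0.150511 / sqrt(1.28e-04) = 57.26 MPa


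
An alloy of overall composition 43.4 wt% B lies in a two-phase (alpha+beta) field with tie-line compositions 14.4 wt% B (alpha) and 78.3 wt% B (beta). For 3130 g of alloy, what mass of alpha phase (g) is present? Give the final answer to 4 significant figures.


f_alpha = (C_beta - C0) / (C_beta - C_alpha)
f_alpha = (78.3 - 43.4) / (78.3 - 14.4) = 0.546166
m_alpha = f_alpha * m_total = 0.546166 * 3130 = 1709 g


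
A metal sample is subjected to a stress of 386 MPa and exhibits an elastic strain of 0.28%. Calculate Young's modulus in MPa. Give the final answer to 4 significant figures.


E = sigma / epsilon
epsilon = 0.28% = 2.8e-03
E = 386 / 2.8e-03
E = 137900 MPa


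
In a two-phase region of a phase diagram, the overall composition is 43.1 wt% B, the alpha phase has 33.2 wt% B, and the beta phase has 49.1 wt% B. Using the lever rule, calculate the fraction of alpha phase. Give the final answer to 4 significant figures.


f_alpha = (C_beta - C0) / (C_beta - C_alpha)
f_alpha = (49.1 - 43.1) / (49.1 - 33.2)
f_alpha = 0.3774


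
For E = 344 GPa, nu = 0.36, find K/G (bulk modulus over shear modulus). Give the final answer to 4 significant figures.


G = E / (2*(1+nu))
G = 344 / (2*(1+0.36)) = 126.471 GPa
K = E / (3*(1-2*nu))
K = 344 / (3*(1-2*0.36)) = 409.524 GPa
K/G = 409.524 / 126.471 = 3.238


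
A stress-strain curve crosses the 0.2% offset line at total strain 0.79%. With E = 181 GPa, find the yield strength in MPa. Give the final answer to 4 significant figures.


Offset strain = 0.002
Elastic strain at yield = total_strain - offset = 7.9e-03 - 0.002 = 5.9e-03
sigma_y = E * elastic_strain = 181000 * 5.9e-03
sigma_y = 1068 MPa


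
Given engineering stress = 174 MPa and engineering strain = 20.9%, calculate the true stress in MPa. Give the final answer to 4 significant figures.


sigma_true = sigma_eng * (1 + epsilon_eng)
sigma_true = 174 * (1 + 0.209)
sigma_true = 210.4 MPa


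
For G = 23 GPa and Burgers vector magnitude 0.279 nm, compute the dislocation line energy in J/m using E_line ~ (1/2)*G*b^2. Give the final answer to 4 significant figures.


E = G*b^2/2
b = 0.279 nm = 2.79e-10 m
G = 23 GPa = 2.3e+10 Pa
E = 0.5 * 2.3e+10 * (2.79e-10)^2
E = 8.952e-10 J/m


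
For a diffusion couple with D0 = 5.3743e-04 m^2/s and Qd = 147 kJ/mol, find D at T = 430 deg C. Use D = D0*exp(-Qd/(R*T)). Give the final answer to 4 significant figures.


D = D0 * exp(-Qd / (R*T))
T = 703.15 K
D = 5.3743e-04 * exp(-147e3 / (8.314 * 703.15))
D = 6.453e-15 m^2/s


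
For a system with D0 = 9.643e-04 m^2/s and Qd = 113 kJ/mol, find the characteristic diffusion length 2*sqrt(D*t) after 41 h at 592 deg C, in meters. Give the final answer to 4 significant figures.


Step 1: D = D0 * exp(-Qd/(R*T))
T = 865.15 K
D = 9.643e-04 * exp(-113e3 / (8.314 * 865.15)) = 1.45022e-10 m^2/s
Step 2: L = 2*sqrt(D*t)
t = 41 h = 147600 s
L = 2*sqrt(1.45022e-10 * 147600) = 9.253e-03 m


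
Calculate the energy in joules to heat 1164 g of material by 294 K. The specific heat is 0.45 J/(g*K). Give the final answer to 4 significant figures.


Q = m * cp * dT
Q = 1164 * 0.45 * 294
Q = 154000 J


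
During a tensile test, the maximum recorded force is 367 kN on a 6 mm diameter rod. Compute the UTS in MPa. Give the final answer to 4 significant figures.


A0 = pi*(d/2)^2 = pi*(6/2)^2 = 28.2743 mm^2
UTS = F_max / A0 = 367*1000 / 28.2743
UTS = 12980 MPa


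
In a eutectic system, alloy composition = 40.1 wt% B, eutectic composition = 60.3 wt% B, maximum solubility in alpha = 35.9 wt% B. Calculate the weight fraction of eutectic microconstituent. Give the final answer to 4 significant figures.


f_primary = (C_e - C0) / (C_e - C_alpha_max)
f_primary = (60.3 - 40.1) / (60.3 - 35.9)
f_primary = 0.827869
f_eutectic = 1 - 0.827869 = 0.1721


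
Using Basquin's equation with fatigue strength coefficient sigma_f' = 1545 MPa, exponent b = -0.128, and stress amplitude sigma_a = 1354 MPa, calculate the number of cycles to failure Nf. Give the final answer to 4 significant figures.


sigma_a = sigma_f' * (2*Nf)^b
2*Nf = (sigma_a / sigma_f')^(1/b)
2*Nf = (1354 / 1545)^(1/-0.128)
2*Nf = 2.80371
Nf = 1.402 cycles


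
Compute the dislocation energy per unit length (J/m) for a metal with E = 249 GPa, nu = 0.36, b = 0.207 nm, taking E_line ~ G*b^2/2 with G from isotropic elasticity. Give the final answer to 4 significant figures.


Step 1: G = E / (2*(1+nu))
G = 249 / (2*(1+0.36)) = 91.5441 GPa = 9.15441e+10 Pa
Step 2: E_line = G*b^2/2
b = 0.207 nm = 2.07e-10 m
E_line = 0.5 * 9.15441e+10 * (2.07e-10)^2 = 1.961e-09 J/m


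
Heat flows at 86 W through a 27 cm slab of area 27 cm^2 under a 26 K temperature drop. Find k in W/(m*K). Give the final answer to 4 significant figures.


k = Q*L / (A*dT)
L = 0.27 m, A = 2.7e-03 m^2
k = 86 * 0.27 / (2.7e-03 * 26)
k = 330.8 W/(m*K)


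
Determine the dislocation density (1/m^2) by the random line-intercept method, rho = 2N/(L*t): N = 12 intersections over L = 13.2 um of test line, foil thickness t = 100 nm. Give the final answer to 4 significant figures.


rho = 2N / (L * t)
L = 13.2 um = 1.32e-05 m, t = 100 nm = 1e-07 m
rho = 2 * 12 / (1.32e-05 * 1e-07)
rho = 1.818e+13 1/m^2


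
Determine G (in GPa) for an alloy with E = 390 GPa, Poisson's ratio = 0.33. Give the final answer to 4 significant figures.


G = E / (2*(1+nu))
G = 390 / (2*(1+0.33))
G = 146.6 GPa


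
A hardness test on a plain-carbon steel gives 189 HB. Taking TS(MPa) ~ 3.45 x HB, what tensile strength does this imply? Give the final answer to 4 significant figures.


TS (MPa) = 3.45 * HB
TS = 3.45 * 189
TS = 652.1 MPa


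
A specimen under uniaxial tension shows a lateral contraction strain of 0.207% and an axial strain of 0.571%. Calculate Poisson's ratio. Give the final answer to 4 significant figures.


nu = -epsilon_lat / epsilon_axial
Lateral strain is contraction (negative), so using magnitudes:
nu = 0.207 / 0.571
nu = 0.3625


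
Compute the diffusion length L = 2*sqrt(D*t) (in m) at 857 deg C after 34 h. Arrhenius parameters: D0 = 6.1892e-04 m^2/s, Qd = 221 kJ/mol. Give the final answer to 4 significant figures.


Step 1: D = D0 * exp(-Qd/(R*T))
T = 1130.15 K
D = 6.1892e-04 * exp(-221e3 / (8.314 * 1130.15)) = 3.77416e-14 m^2/s
Step 2: L = 2*sqrt(D*t)
t = 34 h = 122400 s
L = 2*sqrt(3.77416e-14 * 122400) = 1.359e-04 m


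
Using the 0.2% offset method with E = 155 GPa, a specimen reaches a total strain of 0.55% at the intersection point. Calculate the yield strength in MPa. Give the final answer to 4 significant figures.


Offset strain = 0.002
Elastic strain at yield = total_strain - offset = 5.5e-03 - 0.002 = 3.5e-03
sigma_y = E * elastic_strain = 155000 * 3.5e-03
sigma_y = 542.5 MPa


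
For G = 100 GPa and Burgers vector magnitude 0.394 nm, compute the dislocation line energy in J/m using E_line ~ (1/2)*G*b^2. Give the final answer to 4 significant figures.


E = G*b^2/2
b = 0.394 nm = 3.94e-10 m
G = 100 GPa = 1e+11 Pa
E = 0.5 * 1e+11 * (3.94e-10)^2
E = 7.762e-09 J/m


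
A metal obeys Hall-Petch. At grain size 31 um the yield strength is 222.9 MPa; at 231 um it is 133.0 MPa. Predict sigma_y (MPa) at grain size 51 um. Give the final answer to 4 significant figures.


sigma_y = sigma0 + k / sqrt(d)
1/sqrt(d1) = 1/sqrt(3.1e-05) = 179.605;  1/sqrt(d2) = 65.7952
k = (sigma1 - sigma2) / (1/sqrt(d1) - 1/sqrt(d2)) = (222.9 - 133.0) / (179.605 - 65.7952) = 0.789912 MPa*m^0.5
sigma0 = sigma1 - k/sqrt(d1) = 222.9 - 0.789912*179.605 = 81.0276 MPa
sigma_y(d3) = 81.0276 + 0.789912 / sqrt(5.1e-05) = 191.6 MPa


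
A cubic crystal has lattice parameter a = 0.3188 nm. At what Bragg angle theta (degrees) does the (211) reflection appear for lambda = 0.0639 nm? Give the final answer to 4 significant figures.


d = a / sqrt(h^2+k^2+l^2)
d = 0.3188 / sqrt(6) = 0.13015 nm
lambda = 2*d*sin(theta)  =>  sin(theta) = lambda / (2*d)
sin(theta) = 0.0639 / (2 * 0.13015) = 0.245487
theta = 14.21 deg


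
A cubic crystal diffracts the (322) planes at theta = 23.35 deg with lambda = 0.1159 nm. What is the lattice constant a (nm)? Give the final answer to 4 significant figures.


d = lambda / (2*sin(theta))
d = 0.1159 / (2*sin(23.35 deg))
d = 0.14621 nm
a = d * sqrt(h^2+k^2+l^2) = 0.14621 * sqrt(17)
a = 0.6028 nm


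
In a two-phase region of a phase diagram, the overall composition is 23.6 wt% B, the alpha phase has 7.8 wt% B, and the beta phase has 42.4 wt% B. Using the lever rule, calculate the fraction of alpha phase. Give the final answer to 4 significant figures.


f_alpha = (C_beta - C0) / (C_beta - C_alpha)
f_alpha = (42.4 - 23.6) / (42.4 - 7.8)
f_alpha = 0.5434


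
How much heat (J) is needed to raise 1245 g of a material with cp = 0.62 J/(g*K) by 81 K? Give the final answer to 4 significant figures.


Q = m * cp * dT
Q = 1245 * 0.62 * 81
Q = 62520 J


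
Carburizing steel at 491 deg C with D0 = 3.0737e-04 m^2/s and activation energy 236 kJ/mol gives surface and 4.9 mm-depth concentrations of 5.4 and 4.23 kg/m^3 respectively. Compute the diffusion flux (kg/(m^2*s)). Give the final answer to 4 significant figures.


Step 1: D = D0 * exp(-Qd/(R*T))
T = 491 + 273.15 = 764.15 K
D = 3.0737e-04 * exp(-236e3 / (8.314 * 764.15)) = 2.26432e-20 m^2/s
Step 2: J = D * (C1 - C2) / dx
J = 2.26432e-20 * (5.4 - 4.23) / 4.9e-03
J = 5.407e-18 kg/(m^2*s)


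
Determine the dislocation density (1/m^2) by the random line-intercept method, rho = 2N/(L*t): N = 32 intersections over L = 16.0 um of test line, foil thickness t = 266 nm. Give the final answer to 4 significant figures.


rho = 2N / (L * t)
L = 16.0 um = 1.6e-05 m, t = 266 nm = 2.66e-07 m
rho = 2 * 32 / (1.6e-05 * 2.66e-07)
rho = 1.504e+13 1/m^2


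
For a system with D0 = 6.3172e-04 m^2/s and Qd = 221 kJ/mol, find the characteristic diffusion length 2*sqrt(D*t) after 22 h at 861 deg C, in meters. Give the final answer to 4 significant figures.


Step 1: D = D0 * exp(-Qd/(R*T))
T = 1134.15 K
D = 6.3172e-04 * exp(-221e3 / (8.314 * 1134.15)) = 4.1854e-14 m^2/s
Step 2: L = 2*sqrt(D*t)
t = 22 h = 79200 s
L = 2*sqrt(4.1854e-14 * 79200) = 1.151e-04 m


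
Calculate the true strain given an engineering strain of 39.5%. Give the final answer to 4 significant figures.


epsilon_true = ln(1 + epsilon_eng)
epsilon_true = ln(1 + 0.395)
epsilon_true = 0.3329


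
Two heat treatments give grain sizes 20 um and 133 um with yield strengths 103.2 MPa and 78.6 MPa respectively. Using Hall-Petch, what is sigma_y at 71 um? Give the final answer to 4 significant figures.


sigma_y = sigma0 + k / sqrt(d)
1/sqrt(d1) = 1/sqrt(2e-05) = 223.607;  1/sqrt(d2) = 86.711
k = (sigma1 - sigma2) / (1/sqrt(d1) - 1/sqrt(d2)) = (103.2 - 78.6) / (223.607 - 86.711) = 0.179699 MPa*m^0.5
sigma0 = sigma1 - k/sqrt(d1) = 103.2 - 0.179699*223.607 = 63.0181 MPa
sigma_y(d3) = 63.0181 + 0.179699 / sqrt(7.1e-05) = 84.34 MPa


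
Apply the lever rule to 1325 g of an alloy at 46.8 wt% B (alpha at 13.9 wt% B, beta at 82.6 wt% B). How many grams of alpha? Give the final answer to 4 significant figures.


f_alpha = (C_beta - C0) / (C_beta - C_alpha)
f_alpha = (82.6 - 46.8) / (82.6 - 13.9) = 0.521106
m_alpha = f_alpha * m_total = 0.521106 * 1325 = 690.5 g


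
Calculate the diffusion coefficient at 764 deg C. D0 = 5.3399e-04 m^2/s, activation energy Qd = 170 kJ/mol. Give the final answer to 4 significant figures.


D = D0 * exp(-Qd / (R*T))
T = 1037.15 K
D = 5.3399e-04 * exp(-170e3 / (8.314 * 1037.15))
D = 1.464e-12 m^2/s


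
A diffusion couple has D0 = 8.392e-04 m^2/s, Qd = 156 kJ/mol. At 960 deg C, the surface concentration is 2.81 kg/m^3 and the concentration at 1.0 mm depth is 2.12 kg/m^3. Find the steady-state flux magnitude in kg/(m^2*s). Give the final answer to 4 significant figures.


Step 1: D = D0 * exp(-Qd/(R*T))
T = 960 + 273.15 = 1233.15 K
D = 8.392e-04 * exp(-156e3 / (8.314 * 1233.15)) = 2.06856e-10 m^2/s
Step 2: J = D * (C1 - C2) / dx
J = 2.06856e-10 * (2.81 - 2.12) / 1e-03
J = 1.427e-07 kg/(m^2*s)


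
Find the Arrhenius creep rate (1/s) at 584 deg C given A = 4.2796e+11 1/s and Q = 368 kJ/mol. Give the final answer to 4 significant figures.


rate = A * exp(-Q / (R*T))
T = 584 + 273.15 = 857.15 K
rate = 4.2796e+11 * exp(-368e3 / (8.314 * 857.15))
rate = 1.602e-11 1/s


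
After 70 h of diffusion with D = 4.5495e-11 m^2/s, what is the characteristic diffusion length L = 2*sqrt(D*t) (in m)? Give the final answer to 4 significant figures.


t = 70 hr = 252000 s
Diffusion length = 2*sqrt(D*t)
= 2*sqrt(4.5495e-11 * 252000)
= 6.772e-03 m


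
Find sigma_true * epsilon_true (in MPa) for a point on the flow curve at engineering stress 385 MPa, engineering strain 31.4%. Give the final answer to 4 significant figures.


sigma_true = sigma_eng * (1 + epsilon_eng)
sigma_true = 385 * (1 + 0.314) = 505.89 MPa
epsilon_true = ln(1 + epsilon_eng)
epsilon_true = ln(1 + 0.314) = 0.273076
sigma_true * epsilon_true = 505.89 * 0.273076 = 138.1 MPa


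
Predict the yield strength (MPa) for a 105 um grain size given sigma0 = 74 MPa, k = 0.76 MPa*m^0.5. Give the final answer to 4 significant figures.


sigma_y = sigma0 + k / sqrt(d)
d = 105 um = 1.05e-04 m
sigma_y = 74 + 0.76 / sqrt(1.05e-04)
sigma_y = 148.2 MPa


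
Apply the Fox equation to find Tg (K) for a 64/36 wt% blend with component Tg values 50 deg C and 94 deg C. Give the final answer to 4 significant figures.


1/Tg = w1/Tg1 + w2/Tg2 (in Kelvin)
Tg1 = 323.15 K, Tg2 = 367.15 K
1/Tg = 0.64/323.15 + 0.36/367.15
Tg = 337.7 K


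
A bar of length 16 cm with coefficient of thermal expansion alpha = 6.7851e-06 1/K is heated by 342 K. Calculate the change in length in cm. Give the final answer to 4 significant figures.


dL = L0 * alpha * dT
dL = 16 * 6.7851e-06 * 342
dL = 0.03713 cm


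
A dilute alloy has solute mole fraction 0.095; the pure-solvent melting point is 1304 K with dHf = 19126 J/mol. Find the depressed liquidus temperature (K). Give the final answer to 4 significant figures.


dT = R*Tm^2*x / dHf
dT = 8.314 * 1304^2 * 0.095 / 19126
dT = 70.2206 K
T_new = 1304 - 70.2206 = 1234 K


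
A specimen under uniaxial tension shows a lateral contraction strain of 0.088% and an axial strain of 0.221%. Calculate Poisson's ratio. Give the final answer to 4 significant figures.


nu = -epsilon_lat / epsilon_axial
Lateral strain is contraction (negative), so using magnitudes:
nu = 0.088 / 0.221
nu = 0.3982


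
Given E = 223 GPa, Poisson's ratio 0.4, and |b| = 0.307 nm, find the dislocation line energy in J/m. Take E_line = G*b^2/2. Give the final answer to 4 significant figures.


Step 1: G = E / (2*(1+nu))
G = 223 / (2*(1+0.4)) = 79.6429 GPa = 7.96429e+10 Pa
Step 2: E_line = G*b^2/2
b = 0.307 nm = 3.07e-10 m
E_line = 0.5 * 7.96429e+10 * (3.07e-10)^2 = 3.753e-09 J/m


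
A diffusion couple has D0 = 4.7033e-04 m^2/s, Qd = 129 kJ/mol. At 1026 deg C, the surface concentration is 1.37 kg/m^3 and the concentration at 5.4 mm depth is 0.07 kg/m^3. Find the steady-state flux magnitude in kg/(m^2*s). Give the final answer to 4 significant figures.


Step 1: D = D0 * exp(-Qd/(R*T))
T = 1026 + 273.15 = 1299.15 K
D = 4.7033e-04 * exp(-129e3 / (8.314 * 1299.15)) = 3.05873e-09 m^2/s
Step 2: J = D * (C1 - C2) / dx
J = 3.05873e-09 * (1.37 - 0.07) / 5.4e-03
J = 7.364e-07 kg/(m^2*s)


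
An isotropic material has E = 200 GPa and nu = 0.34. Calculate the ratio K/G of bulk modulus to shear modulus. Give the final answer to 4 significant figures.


G = E / (2*(1+nu))
G = 200 / (2*(1+0.34)) = 74.6269 GPa
K = E / (3*(1-2*nu))
K = 200 / (3*(1-2*0.34)) = 208.333 GPa
K/G = 208.333 / 74.6269 = 2.792


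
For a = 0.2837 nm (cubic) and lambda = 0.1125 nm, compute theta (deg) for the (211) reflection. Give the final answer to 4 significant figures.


d = a / sqrt(h^2+k^2+l^2)
d = 0.2837 / sqrt(6) = 0.11582 nm
lambda = 2*d*sin(theta)  =>  sin(theta) = lambda / (2*d)
sin(theta) = 0.1125 / (2 * 0.11582) = 0.485667
theta = 29.06 deg
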